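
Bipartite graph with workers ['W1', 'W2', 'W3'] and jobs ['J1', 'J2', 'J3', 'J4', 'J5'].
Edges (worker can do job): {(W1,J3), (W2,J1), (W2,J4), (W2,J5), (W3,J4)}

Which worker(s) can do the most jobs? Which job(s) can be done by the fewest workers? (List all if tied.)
Most versatile: W2 (3 jobs); Least covered: J2 (0 workers)

Worker degrees (jobs they can do): W1:1, W2:3, W3:1
Job degrees (workers who can do it): J1:1, J2:0, J3:1, J4:2, J5:1

Maximum worker degree is 3, achieved by: W2
Minimum job degree is 0, achieved by: J2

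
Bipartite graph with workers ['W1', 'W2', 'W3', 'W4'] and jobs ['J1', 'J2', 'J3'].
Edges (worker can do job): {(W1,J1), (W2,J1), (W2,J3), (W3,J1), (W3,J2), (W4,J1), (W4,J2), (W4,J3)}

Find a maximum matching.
Matching: {(W1,J1), (W3,J2), (W4,J3)}

Maximum matching (size 3):
  W1 → J1
  W3 → J2
  W4 → J3

Each worker is assigned to at most one job, and each job to at most one worker.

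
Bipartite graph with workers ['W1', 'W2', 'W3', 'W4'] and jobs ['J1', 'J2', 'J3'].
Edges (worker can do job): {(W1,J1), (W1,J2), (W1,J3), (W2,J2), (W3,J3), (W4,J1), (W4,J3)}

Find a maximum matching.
Matching: {(W1,J2), (W3,J3), (W4,J1)}

Maximum matching (size 3):
  W1 → J2
  W3 → J3
  W4 → J1

Each worker is assigned to at most one job, and each job to at most one worker.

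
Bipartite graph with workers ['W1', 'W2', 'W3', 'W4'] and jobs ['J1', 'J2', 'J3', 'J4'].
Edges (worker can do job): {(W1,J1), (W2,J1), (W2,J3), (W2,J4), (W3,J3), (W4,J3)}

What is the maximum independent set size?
Maximum independent set = 5

By König's theorem:
- Min vertex cover = Max matching = 3
- Max independent set = Total vertices - Min vertex cover
- Max independent set = 8 - 3 = 5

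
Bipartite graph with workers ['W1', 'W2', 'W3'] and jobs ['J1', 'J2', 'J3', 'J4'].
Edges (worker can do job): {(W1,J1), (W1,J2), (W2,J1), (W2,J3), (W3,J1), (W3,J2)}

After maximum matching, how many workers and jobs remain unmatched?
Unmatched: 0 workers, 1 jobs

Maximum matching size: 3
Workers: 3 total, 3 matched, 0 unmatched
Jobs: 4 total, 3 matched, 1 unmatched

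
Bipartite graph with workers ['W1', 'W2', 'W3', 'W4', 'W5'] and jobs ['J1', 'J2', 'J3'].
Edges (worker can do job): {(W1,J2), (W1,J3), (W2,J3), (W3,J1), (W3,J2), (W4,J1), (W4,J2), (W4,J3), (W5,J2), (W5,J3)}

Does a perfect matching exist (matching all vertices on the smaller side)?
Yes, perfect matching exists (size 3)

Perfect matching: {(W3,J1), (W4,J3), (W5,J2)}
All 3 vertices on the smaller side are matched.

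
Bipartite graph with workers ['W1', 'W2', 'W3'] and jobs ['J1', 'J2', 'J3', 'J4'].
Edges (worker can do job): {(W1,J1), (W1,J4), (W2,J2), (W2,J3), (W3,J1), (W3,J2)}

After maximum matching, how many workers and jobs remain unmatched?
Unmatched: 0 workers, 1 jobs

Maximum matching size: 3
Workers: 3 total, 3 matched, 0 unmatched
Jobs: 4 total, 3 matched, 1 unmatched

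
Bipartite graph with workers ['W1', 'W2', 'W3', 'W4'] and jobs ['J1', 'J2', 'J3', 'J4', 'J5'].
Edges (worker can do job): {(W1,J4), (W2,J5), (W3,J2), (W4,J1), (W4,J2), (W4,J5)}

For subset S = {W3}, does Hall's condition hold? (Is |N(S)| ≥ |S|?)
Yes: |N(S)| = 1, |S| = 1

Subset S = {W3}
Neighbors N(S) = {J2}

|N(S)| = 1, |S| = 1
Hall's condition: |N(S)| ≥ |S| is satisfied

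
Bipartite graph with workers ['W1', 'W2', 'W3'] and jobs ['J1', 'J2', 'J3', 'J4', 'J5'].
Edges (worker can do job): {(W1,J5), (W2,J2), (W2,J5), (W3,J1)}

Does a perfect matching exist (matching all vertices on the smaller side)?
Yes, perfect matching exists (size 3)

Perfect matching: {(W1,J5), (W2,J2), (W3,J1)}
All 3 vertices on the smaller side are matched.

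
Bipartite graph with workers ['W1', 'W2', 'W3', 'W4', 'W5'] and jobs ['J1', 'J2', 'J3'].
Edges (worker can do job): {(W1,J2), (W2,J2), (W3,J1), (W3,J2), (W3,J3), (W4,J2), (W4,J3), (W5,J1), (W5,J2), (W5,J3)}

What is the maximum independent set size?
Maximum independent set = 5

By König's theorem:
- Min vertex cover = Max matching = 3
- Max independent set = Total vertices - Min vertex cover
- Max independent set = 8 - 3 = 5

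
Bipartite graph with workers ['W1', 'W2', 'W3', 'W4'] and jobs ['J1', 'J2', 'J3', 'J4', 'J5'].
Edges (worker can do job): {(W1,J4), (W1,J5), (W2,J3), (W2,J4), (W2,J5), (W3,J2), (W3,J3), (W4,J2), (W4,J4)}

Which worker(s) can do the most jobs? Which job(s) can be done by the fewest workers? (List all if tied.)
Most versatile: W2 (3 jobs); Least covered: J1 (0 workers)

Worker degrees (jobs they can do): W1:2, W2:3, W3:2, W4:2
Job degrees (workers who can do it): J1:0, J2:2, J3:2, J4:3, J5:2

Maximum worker degree is 3, achieved by: W2
Minimum job degree is 0, achieved by: J1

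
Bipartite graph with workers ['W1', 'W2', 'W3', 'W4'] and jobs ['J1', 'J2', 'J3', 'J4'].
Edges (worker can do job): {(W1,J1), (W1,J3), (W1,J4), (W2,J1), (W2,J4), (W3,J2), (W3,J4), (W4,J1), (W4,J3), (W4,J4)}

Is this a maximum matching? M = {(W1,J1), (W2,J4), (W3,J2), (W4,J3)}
Yes, size 4 is maximum

Proposed matching has size 4.
Maximum matching size for this graph: 4.

This is a maximum matching.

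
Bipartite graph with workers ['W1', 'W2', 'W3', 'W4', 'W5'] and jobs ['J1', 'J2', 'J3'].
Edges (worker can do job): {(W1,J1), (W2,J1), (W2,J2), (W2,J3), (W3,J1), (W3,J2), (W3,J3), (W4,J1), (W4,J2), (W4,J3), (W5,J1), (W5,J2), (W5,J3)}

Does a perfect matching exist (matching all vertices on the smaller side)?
Yes, perfect matching exists (size 3)

Perfect matching: {(W3,J1), (W4,J2), (W5,J3)}
All 3 vertices on the smaller side are matched.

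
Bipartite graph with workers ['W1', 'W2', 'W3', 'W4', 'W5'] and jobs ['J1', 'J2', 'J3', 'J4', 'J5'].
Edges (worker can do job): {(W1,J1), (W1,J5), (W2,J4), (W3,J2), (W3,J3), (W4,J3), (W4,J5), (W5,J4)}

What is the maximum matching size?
Maximum matching size = 4

Maximum matching: {(W1,J1), (W3,J3), (W4,J5), (W5,J4)}
Size: 4

This assigns 4 workers to 4 distinct jobs.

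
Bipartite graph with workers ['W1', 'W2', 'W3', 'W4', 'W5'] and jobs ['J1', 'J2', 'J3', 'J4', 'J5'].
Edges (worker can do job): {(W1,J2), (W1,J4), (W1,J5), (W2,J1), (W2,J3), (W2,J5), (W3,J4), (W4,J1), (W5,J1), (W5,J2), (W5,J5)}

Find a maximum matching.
Matching: {(W1,J2), (W2,J3), (W3,J4), (W4,J1), (W5,J5)}

Maximum matching (size 5):
  W1 → J2
  W2 → J3
  W3 → J4
  W4 → J1
  W5 → J5

Each worker is assigned to at most one job, and each job to at most one worker.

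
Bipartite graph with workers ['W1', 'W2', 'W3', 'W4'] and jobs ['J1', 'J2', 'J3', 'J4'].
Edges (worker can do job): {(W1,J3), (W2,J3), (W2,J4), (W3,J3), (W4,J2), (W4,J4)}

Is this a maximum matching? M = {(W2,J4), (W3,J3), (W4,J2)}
Yes, size 3 is maximum

Proposed matching has size 3.
Maximum matching size for this graph: 3.

This is a maximum matching.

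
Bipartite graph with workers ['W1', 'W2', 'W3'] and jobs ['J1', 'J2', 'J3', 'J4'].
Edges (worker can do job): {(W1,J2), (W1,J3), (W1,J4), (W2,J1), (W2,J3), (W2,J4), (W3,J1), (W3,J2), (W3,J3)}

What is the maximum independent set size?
Maximum independent set = 4

By König's theorem:
- Min vertex cover = Max matching = 3
- Max independent set = Total vertices - Min vertex cover
- Max independent set = 7 - 3 = 4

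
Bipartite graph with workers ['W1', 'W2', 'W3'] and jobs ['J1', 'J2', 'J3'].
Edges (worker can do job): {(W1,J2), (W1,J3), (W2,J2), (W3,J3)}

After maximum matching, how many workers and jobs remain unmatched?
Unmatched: 1 workers, 1 jobs

Maximum matching size: 2
Workers: 3 total, 2 matched, 1 unmatched
Jobs: 3 total, 2 matched, 1 unmatched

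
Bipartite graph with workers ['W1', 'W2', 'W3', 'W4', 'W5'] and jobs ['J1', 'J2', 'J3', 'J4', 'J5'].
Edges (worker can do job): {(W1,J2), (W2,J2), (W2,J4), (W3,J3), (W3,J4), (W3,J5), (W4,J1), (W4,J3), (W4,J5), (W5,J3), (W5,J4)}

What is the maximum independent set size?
Maximum independent set = 5

By König's theorem:
- Min vertex cover = Max matching = 5
- Max independent set = Total vertices - Min vertex cover
- Max independent set = 10 - 5 = 5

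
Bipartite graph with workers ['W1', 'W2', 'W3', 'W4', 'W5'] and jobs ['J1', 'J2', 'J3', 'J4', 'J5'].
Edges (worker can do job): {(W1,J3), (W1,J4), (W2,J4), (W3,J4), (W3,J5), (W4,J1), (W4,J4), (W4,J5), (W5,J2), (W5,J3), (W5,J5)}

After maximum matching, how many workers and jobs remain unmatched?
Unmatched: 0 workers, 0 jobs

Maximum matching size: 5
Workers: 5 total, 5 matched, 0 unmatched
Jobs: 5 total, 5 matched, 0 unmatched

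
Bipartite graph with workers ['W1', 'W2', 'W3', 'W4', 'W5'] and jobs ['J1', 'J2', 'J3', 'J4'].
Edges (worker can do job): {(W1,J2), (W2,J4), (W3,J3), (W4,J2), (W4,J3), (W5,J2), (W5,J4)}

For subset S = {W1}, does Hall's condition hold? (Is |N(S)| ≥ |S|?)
Yes: |N(S)| = 1, |S| = 1

Subset S = {W1}
Neighbors N(S) = {J2}

|N(S)| = 1, |S| = 1
Hall's condition: |N(S)| ≥ |S| is satisfied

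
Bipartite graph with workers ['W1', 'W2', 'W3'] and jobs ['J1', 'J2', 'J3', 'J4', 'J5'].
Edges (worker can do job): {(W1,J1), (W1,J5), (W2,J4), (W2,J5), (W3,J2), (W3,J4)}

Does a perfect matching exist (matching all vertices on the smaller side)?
Yes, perfect matching exists (size 3)

Perfect matching: {(W1,J5), (W2,J4), (W3,J2)}
All 3 vertices on the smaller side are matched.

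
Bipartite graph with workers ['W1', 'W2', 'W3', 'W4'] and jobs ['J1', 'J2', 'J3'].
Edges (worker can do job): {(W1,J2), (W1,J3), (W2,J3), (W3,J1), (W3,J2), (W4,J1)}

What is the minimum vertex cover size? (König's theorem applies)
Minimum vertex cover size = 3

By König's theorem: in bipartite graphs,
min vertex cover = max matching = 3

Maximum matching has size 3, so minimum vertex cover also has size 3.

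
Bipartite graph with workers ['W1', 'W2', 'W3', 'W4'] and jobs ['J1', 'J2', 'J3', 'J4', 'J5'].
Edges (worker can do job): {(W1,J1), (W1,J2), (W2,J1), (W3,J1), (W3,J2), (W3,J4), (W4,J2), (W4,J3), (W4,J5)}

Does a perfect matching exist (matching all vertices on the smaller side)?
Yes, perfect matching exists (size 4)

Perfect matching: {(W1,J2), (W2,J1), (W3,J4), (W4,J5)}
All 4 vertices on the smaller side are matched.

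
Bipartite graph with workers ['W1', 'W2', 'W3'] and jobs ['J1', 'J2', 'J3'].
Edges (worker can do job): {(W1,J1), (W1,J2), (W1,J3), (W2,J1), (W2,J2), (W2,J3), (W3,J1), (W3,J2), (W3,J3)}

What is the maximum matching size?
Maximum matching size = 3

Maximum matching: {(W1,J3), (W2,J1), (W3,J2)}
Size: 3

This assigns 3 workers to 3 distinct jobs.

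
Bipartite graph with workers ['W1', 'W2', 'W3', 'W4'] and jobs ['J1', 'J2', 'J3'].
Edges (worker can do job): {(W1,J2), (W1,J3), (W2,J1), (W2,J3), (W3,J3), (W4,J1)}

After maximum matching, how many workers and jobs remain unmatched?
Unmatched: 1 workers, 0 jobs

Maximum matching size: 3
Workers: 4 total, 3 matched, 1 unmatched
Jobs: 3 total, 3 matched, 0 unmatched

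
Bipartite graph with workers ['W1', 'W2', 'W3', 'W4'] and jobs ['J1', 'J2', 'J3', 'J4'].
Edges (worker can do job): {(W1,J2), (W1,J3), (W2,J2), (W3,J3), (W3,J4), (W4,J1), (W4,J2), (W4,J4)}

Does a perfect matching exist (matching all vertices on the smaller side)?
Yes, perfect matching exists (size 4)

Perfect matching: {(W1,J3), (W2,J2), (W3,J4), (W4,J1)}
All 4 vertices on the smaller side are matched.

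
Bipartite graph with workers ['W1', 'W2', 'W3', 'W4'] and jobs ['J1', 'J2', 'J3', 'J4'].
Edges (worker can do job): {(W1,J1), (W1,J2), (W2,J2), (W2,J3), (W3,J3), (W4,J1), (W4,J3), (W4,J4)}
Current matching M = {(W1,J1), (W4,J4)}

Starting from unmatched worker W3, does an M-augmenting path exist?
Yes: W3 → J3

An M-augmenting path alternates non-matching / matching edges, starting and ending at unmatched vertices.
Path: W3 → J3
(J3 is unmatched in M, so the path is augmenting.)
Flipping edges along this path would increase |M| from 2 to 3.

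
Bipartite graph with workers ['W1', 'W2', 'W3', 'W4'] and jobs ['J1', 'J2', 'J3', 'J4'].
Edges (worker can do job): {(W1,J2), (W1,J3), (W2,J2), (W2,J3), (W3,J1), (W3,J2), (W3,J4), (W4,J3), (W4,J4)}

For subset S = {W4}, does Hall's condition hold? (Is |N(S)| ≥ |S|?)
Yes: |N(S)| = 2, |S| = 1

Subset S = {W4}
Neighbors N(S) = {J3, J4}

|N(S)| = 2, |S| = 1
Hall's condition: |N(S)| ≥ |S| is satisfied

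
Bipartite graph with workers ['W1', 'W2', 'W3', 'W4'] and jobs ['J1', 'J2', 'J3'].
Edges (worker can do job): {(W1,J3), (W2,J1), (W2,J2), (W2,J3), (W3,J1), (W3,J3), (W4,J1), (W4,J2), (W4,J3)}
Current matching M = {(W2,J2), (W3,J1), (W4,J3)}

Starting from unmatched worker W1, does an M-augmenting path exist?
No augmenting path from W1

Alternating search from W1 reaches jobs: {J1, J2, J3}.
Every reachable job is already matched in M, and following those matched edges back to workers exposes no further unvisited jobs.
No M-augmenting path from W1 exists.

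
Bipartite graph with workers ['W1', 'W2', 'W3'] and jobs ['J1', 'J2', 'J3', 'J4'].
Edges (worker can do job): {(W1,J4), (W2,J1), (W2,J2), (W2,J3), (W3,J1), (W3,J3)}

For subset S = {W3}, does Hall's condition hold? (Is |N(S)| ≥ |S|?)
Yes: |N(S)| = 2, |S| = 1

Subset S = {W3}
Neighbors N(S) = {J1, J3}

|N(S)| = 2, |S| = 1
Hall's condition: |N(S)| ≥ |S| is satisfied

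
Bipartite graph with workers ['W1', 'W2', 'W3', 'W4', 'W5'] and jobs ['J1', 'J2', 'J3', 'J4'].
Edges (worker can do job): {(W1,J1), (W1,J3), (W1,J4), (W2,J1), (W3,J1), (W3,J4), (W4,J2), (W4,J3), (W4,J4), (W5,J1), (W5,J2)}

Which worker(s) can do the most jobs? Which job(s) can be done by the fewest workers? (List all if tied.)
Most versatile: W1, W4 (3 jobs); Least covered: J2, J3 (2 workers)

Worker degrees (jobs they can do): W1:3, W2:1, W3:2, W4:3, W5:2
Job degrees (workers who can do it): J1:4, J2:2, J3:2, J4:3

Maximum worker degree is 3, achieved by: W1, W4
Minimum job degree is 2, achieved by: J2, J3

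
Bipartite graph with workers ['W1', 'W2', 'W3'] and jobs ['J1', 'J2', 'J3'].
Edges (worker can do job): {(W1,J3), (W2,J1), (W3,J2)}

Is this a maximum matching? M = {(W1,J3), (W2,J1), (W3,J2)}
Yes, size 3 is maximum

Proposed matching has size 3.
Maximum matching size for this graph: 3.

This is a maximum matching.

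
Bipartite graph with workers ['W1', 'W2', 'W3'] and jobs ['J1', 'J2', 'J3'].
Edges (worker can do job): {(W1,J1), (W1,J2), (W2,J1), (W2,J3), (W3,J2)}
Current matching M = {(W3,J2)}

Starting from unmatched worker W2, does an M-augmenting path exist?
Yes: W2 → J1

An M-augmenting path alternates non-matching / matching edges, starting and ending at unmatched vertices.
Path: W2 → J1
(J1 is unmatched in M, so the path is augmenting.)
Flipping edges along this path would increase |M| from 1 to 2.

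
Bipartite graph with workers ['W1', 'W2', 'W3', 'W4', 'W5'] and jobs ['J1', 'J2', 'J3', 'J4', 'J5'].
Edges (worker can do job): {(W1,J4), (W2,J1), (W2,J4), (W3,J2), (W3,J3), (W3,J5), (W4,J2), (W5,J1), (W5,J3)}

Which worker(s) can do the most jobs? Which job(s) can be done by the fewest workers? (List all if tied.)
Most versatile: W3 (3 jobs); Least covered: J5 (1 workers)

Worker degrees (jobs they can do): W1:1, W2:2, W3:3, W4:1, W5:2
Job degrees (workers who can do it): J1:2, J2:2, J3:2, J4:2, J5:1

Maximum worker degree is 3, achieved by: W3
Minimum job degree is 1, achieved by: J5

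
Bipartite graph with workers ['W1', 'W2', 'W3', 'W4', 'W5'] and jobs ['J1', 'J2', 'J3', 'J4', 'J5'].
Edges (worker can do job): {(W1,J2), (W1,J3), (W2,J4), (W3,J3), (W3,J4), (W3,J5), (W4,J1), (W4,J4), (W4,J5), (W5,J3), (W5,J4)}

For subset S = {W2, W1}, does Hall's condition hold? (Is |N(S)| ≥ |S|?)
Yes: |N(S)| = 3, |S| = 2

Subset S = {W2, W1}
Neighbors N(S) = {J2, J3, J4}

|N(S)| = 3, |S| = 2
Hall's condition: |N(S)| ≥ |S| is satisfied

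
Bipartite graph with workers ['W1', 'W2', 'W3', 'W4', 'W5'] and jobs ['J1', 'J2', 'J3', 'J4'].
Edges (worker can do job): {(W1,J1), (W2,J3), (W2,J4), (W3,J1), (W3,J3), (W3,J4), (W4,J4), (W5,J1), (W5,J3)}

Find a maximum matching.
Matching: {(W3,J1), (W4,J4), (W5,J3)}

Maximum matching (size 3):
  W3 → J1
  W4 → J4
  W5 → J3

Each worker is assigned to at most one job, and each job to at most one worker.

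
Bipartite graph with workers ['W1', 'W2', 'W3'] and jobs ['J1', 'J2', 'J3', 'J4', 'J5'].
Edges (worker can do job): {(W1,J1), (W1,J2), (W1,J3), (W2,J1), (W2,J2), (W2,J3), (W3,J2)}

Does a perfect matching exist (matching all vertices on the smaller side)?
Yes, perfect matching exists (size 3)

Perfect matching: {(W1,J3), (W2,J1), (W3,J2)}
All 3 vertices on the smaller side are matched.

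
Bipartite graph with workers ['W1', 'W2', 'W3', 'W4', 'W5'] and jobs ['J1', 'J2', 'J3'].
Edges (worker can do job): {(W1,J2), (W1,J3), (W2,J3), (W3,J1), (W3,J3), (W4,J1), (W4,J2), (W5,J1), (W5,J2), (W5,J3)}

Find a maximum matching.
Matching: {(W3,J3), (W4,J1), (W5,J2)}

Maximum matching (size 3):
  W3 → J3
  W4 → J1
  W5 → J2

Each worker is assigned to at most one job, and each job to at most one worker.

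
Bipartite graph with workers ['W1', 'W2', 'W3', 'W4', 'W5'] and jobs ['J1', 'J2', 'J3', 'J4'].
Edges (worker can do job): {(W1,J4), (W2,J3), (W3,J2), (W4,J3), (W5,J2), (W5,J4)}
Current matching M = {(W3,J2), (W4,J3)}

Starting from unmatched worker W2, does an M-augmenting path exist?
No augmenting path from W2

Alternating search from W2 reaches jobs: {J3}.
Every reachable job is already matched in M, and following those matched edges back to workers exposes no further unvisited jobs.
No M-augmenting path from W2 exists.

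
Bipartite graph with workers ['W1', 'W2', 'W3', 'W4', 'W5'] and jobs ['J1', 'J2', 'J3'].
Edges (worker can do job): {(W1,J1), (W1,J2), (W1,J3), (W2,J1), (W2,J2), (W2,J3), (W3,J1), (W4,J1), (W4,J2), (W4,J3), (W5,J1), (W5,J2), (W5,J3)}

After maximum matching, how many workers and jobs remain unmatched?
Unmatched: 2 workers, 0 jobs

Maximum matching size: 3
Workers: 5 total, 3 matched, 2 unmatched
Jobs: 3 total, 3 matched, 0 unmatched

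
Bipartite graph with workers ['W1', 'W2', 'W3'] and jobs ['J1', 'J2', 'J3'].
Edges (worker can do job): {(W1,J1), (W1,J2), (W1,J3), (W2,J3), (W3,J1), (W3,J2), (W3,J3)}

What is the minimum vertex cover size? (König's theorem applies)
Minimum vertex cover size = 3

By König's theorem: in bipartite graphs,
min vertex cover = max matching = 3

Maximum matching has size 3, so minimum vertex cover also has size 3.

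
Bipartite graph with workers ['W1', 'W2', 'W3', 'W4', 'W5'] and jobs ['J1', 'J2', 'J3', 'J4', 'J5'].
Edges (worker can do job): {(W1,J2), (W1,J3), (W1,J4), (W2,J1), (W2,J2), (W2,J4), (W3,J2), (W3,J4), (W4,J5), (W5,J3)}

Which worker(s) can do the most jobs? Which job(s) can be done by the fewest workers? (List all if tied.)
Most versatile: W1, W2 (3 jobs); Least covered: J1, J5 (1 workers)

Worker degrees (jobs they can do): W1:3, W2:3, W3:2, W4:1, W5:1
Job degrees (workers who can do it): J1:1, J2:3, J3:2, J4:3, J5:1

Maximum worker degree is 3, achieved by: W1, W2
Minimum job degree is 1, achieved by: J1, J5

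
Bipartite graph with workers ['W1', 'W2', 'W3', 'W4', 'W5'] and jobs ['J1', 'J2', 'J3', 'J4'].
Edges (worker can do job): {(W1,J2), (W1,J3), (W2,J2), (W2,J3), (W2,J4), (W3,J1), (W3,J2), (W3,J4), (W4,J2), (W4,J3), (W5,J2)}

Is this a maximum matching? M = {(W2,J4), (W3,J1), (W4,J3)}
No, size 3 is not maximum

Proposed matching has size 3.
Maximum matching size for this graph: 4.

This is NOT maximum - can be improved to size 4.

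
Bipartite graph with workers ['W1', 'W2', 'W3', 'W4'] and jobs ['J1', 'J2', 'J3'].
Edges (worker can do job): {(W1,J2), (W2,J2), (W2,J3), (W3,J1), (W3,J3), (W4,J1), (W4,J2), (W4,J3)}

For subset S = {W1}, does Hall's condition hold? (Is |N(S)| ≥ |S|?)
Yes: |N(S)| = 1, |S| = 1

Subset S = {W1}
Neighbors N(S) = {J2}

|N(S)| = 1, |S| = 1
Hall's condition: |N(S)| ≥ |S| is satisfied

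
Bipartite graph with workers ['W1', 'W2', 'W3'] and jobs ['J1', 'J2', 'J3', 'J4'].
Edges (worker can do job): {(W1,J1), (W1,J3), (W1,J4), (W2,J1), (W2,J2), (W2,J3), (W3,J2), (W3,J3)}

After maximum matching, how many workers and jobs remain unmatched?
Unmatched: 0 workers, 1 jobs

Maximum matching size: 3
Workers: 3 total, 3 matched, 0 unmatched
Jobs: 4 total, 3 matched, 1 unmatched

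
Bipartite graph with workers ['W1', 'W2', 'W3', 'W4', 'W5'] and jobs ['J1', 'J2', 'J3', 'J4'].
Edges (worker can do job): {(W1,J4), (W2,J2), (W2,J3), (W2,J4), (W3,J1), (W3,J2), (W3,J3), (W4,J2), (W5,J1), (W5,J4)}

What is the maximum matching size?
Maximum matching size = 4

Maximum matching: {(W2,J3), (W3,J1), (W4,J2), (W5,J4)}
Size: 4

This assigns 4 workers to 4 distinct jobs.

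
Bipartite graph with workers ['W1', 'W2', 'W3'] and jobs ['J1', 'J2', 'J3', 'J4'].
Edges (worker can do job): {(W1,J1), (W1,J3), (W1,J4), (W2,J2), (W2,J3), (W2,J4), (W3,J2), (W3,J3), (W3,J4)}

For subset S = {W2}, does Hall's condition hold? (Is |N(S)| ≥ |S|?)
Yes: |N(S)| = 3, |S| = 1

Subset S = {W2}
Neighbors N(S) = {J2, J3, J4}

|N(S)| = 3, |S| = 1
Hall's condition: |N(S)| ≥ |S| is satisfied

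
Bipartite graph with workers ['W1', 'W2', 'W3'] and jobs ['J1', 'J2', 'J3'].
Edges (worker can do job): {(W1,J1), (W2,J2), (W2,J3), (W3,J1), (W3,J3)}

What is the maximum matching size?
Maximum matching size = 3

Maximum matching: {(W1,J1), (W2,J2), (W3,J3)}
Size: 3

This assigns 3 workers to 3 distinct jobs.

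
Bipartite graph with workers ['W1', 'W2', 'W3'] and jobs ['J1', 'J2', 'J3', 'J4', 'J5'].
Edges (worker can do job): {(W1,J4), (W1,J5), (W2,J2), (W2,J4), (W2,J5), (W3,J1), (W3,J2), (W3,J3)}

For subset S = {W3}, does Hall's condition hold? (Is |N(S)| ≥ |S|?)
Yes: |N(S)| = 3, |S| = 1

Subset S = {W3}
Neighbors N(S) = {J1, J2, J3}

|N(S)| = 3, |S| = 1
Hall's condition: |N(S)| ≥ |S| is satisfied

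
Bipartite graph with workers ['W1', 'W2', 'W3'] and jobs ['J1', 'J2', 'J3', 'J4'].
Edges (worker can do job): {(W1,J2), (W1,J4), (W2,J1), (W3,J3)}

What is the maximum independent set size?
Maximum independent set = 4

By König's theorem:
- Min vertex cover = Max matching = 3
- Max independent set = Total vertices - Min vertex cover
- Max independent set = 7 - 3 = 4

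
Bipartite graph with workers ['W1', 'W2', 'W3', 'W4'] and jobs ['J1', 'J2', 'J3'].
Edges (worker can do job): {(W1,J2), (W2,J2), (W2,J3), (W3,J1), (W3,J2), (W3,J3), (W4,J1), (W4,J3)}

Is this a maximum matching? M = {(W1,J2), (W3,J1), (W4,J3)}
Yes, size 3 is maximum

Proposed matching has size 3.
Maximum matching size for this graph: 3.

This is a maximum matching.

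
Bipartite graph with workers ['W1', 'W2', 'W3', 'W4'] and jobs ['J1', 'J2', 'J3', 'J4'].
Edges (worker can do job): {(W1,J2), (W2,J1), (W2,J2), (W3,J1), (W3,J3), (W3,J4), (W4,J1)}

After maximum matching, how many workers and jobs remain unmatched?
Unmatched: 1 workers, 1 jobs

Maximum matching size: 3
Workers: 4 total, 3 matched, 1 unmatched
Jobs: 4 total, 3 matched, 1 unmatched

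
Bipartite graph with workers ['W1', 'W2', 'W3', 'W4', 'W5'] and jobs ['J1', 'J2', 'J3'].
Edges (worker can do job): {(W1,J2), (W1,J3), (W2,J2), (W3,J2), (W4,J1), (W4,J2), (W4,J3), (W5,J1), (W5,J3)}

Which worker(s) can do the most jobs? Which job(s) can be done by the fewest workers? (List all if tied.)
Most versatile: W4 (3 jobs); Least covered: J1 (2 workers)

Worker degrees (jobs they can do): W1:2, W2:1, W3:1, W4:3, W5:2
Job degrees (workers who can do it): J1:2, J2:4, J3:3

Maximum worker degree is 3, achieved by: W4
Minimum job degree is 2, achieved by: J1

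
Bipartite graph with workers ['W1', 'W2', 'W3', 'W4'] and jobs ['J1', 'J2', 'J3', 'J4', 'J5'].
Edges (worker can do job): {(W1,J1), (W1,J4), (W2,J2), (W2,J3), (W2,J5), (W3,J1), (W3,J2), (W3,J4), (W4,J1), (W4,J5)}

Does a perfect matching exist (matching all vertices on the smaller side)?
Yes, perfect matching exists (size 4)

Perfect matching: {(W1,J4), (W2,J3), (W3,J1), (W4,J5)}
All 4 vertices on the smaller side are matched.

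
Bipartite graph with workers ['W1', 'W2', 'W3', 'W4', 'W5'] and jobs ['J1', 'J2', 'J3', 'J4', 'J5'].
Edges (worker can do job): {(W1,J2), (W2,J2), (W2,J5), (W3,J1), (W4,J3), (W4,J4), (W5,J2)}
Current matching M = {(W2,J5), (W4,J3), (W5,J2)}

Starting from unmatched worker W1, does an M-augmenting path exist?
No augmenting path from W1

Alternating search from W1 reaches jobs: {J2}.
Every reachable job is already matched in M, and following those matched edges back to workers exposes no further unvisited jobs.
No M-augmenting path from W1 exists.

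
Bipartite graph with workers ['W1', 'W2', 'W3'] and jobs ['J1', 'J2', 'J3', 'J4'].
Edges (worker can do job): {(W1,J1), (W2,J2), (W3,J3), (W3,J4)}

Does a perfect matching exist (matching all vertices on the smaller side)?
Yes, perfect matching exists (size 3)

Perfect matching: {(W1,J1), (W2,J2), (W3,J4)}
All 3 vertices on the smaller side are matched.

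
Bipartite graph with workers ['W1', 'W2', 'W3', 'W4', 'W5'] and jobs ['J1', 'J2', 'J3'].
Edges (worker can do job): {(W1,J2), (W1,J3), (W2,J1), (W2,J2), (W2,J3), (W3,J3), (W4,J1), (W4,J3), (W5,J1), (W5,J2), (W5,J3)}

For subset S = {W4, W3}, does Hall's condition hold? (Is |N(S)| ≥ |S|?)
Yes: |N(S)| = 2, |S| = 2

Subset S = {W4, W3}
Neighbors N(S) = {J1, J3}

|N(S)| = 2, |S| = 2
Hall's condition: |N(S)| ≥ |S| is satisfied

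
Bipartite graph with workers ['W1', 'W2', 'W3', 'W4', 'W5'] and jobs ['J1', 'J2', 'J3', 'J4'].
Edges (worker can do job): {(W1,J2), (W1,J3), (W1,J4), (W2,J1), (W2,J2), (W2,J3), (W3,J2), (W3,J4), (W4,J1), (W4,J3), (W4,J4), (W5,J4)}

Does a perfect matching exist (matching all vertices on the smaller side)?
Yes, perfect matching exists (size 4)

Perfect matching: {(W2,J1), (W3,J2), (W4,J3), (W5,J4)}
All 4 vertices on the smaller side are matched.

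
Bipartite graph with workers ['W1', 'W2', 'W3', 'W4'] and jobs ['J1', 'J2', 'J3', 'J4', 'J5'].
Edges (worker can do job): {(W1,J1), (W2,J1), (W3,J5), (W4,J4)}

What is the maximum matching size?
Maximum matching size = 3

Maximum matching: {(W1,J1), (W3,J5), (W4,J4)}
Size: 3

This assigns 3 workers to 3 distinct jobs.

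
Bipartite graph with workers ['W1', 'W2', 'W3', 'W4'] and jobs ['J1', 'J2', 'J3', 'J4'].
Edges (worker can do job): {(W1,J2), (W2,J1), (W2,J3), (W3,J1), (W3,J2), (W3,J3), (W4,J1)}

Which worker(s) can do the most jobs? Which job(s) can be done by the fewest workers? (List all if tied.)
Most versatile: W3 (3 jobs); Least covered: J4 (0 workers)

Worker degrees (jobs they can do): W1:1, W2:2, W3:3, W4:1
Job degrees (workers who can do it): J1:3, J2:2, J3:2, J4:0

Maximum worker degree is 3, achieved by: W3
Minimum job degree is 0, achieved by: J4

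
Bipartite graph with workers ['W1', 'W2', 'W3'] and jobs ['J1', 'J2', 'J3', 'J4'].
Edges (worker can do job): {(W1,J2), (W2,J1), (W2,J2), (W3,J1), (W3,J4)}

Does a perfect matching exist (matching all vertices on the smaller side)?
Yes, perfect matching exists (size 3)

Perfect matching: {(W1,J2), (W2,J1), (W3,J4)}
All 3 vertices on the smaller side are matched.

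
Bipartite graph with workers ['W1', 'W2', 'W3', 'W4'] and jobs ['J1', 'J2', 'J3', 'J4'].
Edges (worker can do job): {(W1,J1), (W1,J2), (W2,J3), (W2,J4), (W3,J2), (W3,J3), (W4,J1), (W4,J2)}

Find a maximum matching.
Matching: {(W1,J1), (W2,J4), (W3,J3), (W4,J2)}

Maximum matching (size 4):
  W1 → J1
  W2 → J4
  W3 → J3
  W4 → J2

Each worker is assigned to at most one job, and each job to at most one worker.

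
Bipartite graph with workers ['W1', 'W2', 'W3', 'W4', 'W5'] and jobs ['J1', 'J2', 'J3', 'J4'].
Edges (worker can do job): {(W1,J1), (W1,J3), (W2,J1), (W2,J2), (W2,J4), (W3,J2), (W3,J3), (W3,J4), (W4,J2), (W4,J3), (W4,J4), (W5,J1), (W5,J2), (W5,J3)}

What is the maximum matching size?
Maximum matching size = 4

Maximum matching: {(W1,J1), (W3,J4), (W4,J3), (W5,J2)}
Size: 4

This assigns 4 workers to 4 distinct jobs.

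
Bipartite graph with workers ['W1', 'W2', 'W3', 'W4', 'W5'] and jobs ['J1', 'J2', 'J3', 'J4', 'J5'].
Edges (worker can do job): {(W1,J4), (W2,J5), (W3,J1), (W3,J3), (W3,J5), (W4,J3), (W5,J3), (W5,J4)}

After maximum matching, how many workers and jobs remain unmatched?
Unmatched: 1 workers, 1 jobs

Maximum matching size: 4
Workers: 5 total, 4 matched, 1 unmatched
Jobs: 5 total, 4 matched, 1 unmatched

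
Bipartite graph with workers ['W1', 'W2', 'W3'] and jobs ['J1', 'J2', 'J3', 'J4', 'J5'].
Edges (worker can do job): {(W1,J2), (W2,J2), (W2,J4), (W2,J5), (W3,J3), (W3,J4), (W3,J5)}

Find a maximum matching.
Matching: {(W1,J2), (W2,J4), (W3,J5)}

Maximum matching (size 3):
  W1 → J2
  W2 → J4
  W3 → J5

Each worker is assigned to at most one job, and each job to at most one worker.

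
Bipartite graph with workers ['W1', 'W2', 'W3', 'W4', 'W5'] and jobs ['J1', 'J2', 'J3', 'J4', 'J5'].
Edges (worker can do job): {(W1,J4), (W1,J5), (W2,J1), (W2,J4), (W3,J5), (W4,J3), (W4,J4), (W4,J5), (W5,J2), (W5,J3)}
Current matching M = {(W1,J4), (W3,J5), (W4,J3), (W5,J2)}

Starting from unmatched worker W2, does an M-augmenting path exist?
Yes: W2 → J1

An M-augmenting path alternates non-matching / matching edges, starting and ending at unmatched vertices.
Path: W2 → J1
(J1 is unmatched in M, so the path is augmenting.)
Flipping edges along this path would increase |M| from 4 to 5.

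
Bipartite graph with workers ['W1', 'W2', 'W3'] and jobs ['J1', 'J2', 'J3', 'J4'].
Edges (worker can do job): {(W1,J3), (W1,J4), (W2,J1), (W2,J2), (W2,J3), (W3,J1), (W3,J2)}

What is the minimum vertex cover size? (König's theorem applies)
Minimum vertex cover size = 3

By König's theorem: in bipartite graphs,
min vertex cover = max matching = 3

Maximum matching has size 3, so minimum vertex cover also has size 3.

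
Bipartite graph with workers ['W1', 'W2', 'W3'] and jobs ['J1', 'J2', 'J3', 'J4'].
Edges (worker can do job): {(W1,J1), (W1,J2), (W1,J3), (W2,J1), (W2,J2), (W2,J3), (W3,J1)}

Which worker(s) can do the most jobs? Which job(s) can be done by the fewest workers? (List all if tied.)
Most versatile: W1, W2 (3 jobs); Least covered: J4 (0 workers)

Worker degrees (jobs they can do): W1:3, W2:3, W3:1
Job degrees (workers who can do it): J1:3, J2:2, J3:2, J4:0

Maximum worker degree is 3, achieved by: W1, W2
Minimum job degree is 0, achieved by: J4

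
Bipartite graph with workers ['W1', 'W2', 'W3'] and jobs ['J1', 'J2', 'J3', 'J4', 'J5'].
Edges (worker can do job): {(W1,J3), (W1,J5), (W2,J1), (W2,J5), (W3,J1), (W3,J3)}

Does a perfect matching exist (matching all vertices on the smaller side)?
Yes, perfect matching exists (size 3)

Perfect matching: {(W1,J5), (W2,J1), (W3,J3)}
All 3 vertices on the smaller side are matched.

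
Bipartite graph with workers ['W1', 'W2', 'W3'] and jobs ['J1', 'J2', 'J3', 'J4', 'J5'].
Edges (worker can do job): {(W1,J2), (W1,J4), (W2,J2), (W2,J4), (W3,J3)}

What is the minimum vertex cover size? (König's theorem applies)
Minimum vertex cover size = 3

By König's theorem: in bipartite graphs,
min vertex cover = max matching = 3

Maximum matching has size 3, so minimum vertex cover also has size 3.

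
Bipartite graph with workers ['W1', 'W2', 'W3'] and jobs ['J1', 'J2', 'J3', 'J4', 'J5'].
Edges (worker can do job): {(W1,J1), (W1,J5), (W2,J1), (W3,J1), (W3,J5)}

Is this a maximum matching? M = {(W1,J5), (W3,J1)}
Yes, size 2 is maximum

Proposed matching has size 2.
Maximum matching size for this graph: 2.

This is a maximum matching.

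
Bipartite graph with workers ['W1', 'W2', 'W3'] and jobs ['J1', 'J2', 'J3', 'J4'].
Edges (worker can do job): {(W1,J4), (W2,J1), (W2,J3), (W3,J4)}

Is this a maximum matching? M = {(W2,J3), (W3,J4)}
Yes, size 2 is maximum

Proposed matching has size 2.
Maximum matching size for this graph: 2.

This is a maximum matching.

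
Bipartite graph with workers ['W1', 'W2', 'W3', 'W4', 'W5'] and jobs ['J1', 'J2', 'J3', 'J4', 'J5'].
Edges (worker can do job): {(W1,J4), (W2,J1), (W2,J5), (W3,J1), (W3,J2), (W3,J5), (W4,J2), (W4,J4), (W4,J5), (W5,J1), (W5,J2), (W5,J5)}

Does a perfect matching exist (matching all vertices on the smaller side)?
No, maximum matching has size 4 < 5

Maximum matching has size 4, need 5 for perfect matching.
Unmatched workers: ['W1']
Unmatched jobs: ['J3']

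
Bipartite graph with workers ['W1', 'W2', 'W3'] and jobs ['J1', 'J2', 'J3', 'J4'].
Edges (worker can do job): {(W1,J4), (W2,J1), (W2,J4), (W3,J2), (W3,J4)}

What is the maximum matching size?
Maximum matching size = 3

Maximum matching: {(W1,J4), (W2,J1), (W3,J2)}
Size: 3

This assigns 3 workers to 3 distinct jobs.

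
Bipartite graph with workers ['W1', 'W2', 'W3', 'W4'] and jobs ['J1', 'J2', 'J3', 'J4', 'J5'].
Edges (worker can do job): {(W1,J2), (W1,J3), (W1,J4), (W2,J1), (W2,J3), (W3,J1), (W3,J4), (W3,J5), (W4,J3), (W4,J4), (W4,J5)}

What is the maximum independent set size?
Maximum independent set = 5

By König's theorem:
- Min vertex cover = Max matching = 4
- Max independent set = Total vertices - Min vertex cover
- Max independent set = 9 - 4 = 5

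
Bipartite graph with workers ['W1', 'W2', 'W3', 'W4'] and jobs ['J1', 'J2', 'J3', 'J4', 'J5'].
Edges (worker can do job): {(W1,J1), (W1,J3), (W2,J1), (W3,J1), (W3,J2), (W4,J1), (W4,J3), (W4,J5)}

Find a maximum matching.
Matching: {(W1,J3), (W2,J1), (W3,J2), (W4,J5)}

Maximum matching (size 4):
  W1 → J3
  W2 → J1
  W3 → J2
  W4 → J5

Each worker is assigned to at most one job, and each job to at most one worker.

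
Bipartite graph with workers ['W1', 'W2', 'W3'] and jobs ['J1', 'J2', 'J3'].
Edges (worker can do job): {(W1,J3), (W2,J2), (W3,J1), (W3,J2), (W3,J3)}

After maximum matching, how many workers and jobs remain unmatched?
Unmatched: 0 workers, 0 jobs

Maximum matching size: 3
Workers: 3 total, 3 matched, 0 unmatched
Jobs: 3 total, 3 matched, 0 unmatched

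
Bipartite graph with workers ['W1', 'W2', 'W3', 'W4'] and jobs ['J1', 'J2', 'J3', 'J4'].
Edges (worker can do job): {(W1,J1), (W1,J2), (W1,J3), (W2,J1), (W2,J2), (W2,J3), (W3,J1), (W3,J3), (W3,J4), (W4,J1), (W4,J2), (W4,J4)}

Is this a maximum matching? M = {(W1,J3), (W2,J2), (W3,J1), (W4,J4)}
Yes, size 4 is maximum

Proposed matching has size 4.
Maximum matching size for this graph: 4.

This is a maximum matching.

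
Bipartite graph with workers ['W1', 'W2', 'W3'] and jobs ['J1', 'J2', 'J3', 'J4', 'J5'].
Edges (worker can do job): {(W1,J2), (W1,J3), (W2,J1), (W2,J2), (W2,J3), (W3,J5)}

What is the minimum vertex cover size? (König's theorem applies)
Minimum vertex cover size = 3

By König's theorem: in bipartite graphs,
min vertex cover = max matching = 3

Maximum matching has size 3, so minimum vertex cover also has size 3.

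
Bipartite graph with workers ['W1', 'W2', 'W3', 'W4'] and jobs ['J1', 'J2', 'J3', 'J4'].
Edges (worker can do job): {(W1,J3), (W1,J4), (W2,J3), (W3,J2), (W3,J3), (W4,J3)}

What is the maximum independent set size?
Maximum independent set = 5

By König's theorem:
- Min vertex cover = Max matching = 3
- Max independent set = Total vertices - Min vertex cover
- Max independent set = 8 - 3 = 5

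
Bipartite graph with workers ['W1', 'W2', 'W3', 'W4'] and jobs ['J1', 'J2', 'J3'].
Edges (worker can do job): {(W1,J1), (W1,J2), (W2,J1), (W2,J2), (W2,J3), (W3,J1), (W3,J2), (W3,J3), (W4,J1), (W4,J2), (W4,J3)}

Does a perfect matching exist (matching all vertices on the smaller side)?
Yes, perfect matching exists (size 3)

Perfect matching: {(W1,J2), (W3,J3), (W4,J1)}
All 3 vertices on the smaller side are matched.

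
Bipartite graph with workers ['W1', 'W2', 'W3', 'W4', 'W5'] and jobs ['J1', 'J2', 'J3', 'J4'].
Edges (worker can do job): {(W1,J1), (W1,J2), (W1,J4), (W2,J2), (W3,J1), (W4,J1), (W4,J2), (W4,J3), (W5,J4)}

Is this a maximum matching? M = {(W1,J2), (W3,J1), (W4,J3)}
No, size 3 is not maximum

Proposed matching has size 3.
Maximum matching size for this graph: 4.

This is NOT maximum - can be improved to size 4.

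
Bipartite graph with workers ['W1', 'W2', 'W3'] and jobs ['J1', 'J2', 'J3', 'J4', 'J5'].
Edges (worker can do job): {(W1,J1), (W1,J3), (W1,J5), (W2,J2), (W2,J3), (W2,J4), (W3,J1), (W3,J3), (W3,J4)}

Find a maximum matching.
Matching: {(W1,J5), (W2,J2), (W3,J4)}

Maximum matching (size 3):
  W1 → J5
  W2 → J2
  W3 → J4

Each worker is assigned to at most one job, and each job to at most one worker.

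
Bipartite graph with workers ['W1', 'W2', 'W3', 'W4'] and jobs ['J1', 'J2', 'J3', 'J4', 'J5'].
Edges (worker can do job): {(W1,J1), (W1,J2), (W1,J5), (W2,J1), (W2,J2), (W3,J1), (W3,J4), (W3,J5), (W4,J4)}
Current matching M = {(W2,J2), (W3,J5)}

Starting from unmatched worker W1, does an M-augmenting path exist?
Yes: W1 → J5 → W3 → J4

An M-augmenting path alternates non-matching / matching edges, starting and ending at unmatched vertices.
Path: W1 → J5 → W3 → J4
(J4 is unmatched in M, so the path is augmenting.)
Flipping edges along this path would increase |M| from 2 to 3.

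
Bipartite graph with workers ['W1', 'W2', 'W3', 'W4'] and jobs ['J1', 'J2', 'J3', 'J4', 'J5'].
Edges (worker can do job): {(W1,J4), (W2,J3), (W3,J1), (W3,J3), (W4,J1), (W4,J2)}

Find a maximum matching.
Matching: {(W1,J4), (W2,J3), (W3,J1), (W4,J2)}

Maximum matching (size 4):
  W1 → J4
  W2 → J3
  W3 → J1
  W4 → J2

Each worker is assigned to at most one job, and each job to at most one worker.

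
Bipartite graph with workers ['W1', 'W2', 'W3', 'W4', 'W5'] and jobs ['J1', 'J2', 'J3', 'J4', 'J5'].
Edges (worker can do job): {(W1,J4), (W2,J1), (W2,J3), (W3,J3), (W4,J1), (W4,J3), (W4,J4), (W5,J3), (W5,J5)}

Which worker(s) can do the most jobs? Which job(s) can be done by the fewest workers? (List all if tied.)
Most versatile: W4 (3 jobs); Least covered: J2 (0 workers)

Worker degrees (jobs they can do): W1:1, W2:2, W3:1, W4:3, W5:2
Job degrees (workers who can do it): J1:2, J2:0, J3:4, J4:2, J5:1

Maximum worker degree is 3, achieved by: W4
Minimum job degree is 0, achieved by: J2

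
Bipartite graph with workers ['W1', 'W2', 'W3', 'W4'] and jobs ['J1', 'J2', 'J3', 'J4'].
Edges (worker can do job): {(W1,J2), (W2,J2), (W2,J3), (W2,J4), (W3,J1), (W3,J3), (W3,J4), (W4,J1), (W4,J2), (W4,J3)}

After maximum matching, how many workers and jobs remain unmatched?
Unmatched: 0 workers, 0 jobs

Maximum matching size: 4
Workers: 4 total, 4 matched, 0 unmatched
Jobs: 4 total, 4 matched, 0 unmatched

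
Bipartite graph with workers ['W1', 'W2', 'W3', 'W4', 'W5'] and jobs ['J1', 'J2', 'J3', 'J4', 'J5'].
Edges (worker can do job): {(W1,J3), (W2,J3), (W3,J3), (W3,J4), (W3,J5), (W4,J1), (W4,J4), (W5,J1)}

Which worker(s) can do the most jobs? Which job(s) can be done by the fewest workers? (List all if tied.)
Most versatile: W3 (3 jobs); Least covered: J2 (0 workers)

Worker degrees (jobs they can do): W1:1, W2:1, W3:3, W4:2, W5:1
Job degrees (workers who can do it): J1:2, J2:0, J3:3, J4:2, J5:1

Maximum worker degree is 3, achieved by: W3
Minimum job degree is 0, achieved by: J2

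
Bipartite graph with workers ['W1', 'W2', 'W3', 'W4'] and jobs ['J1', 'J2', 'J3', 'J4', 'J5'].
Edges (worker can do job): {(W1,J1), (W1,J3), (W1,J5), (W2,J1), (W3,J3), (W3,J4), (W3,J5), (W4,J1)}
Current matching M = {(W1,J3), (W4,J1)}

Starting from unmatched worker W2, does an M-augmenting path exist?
No augmenting path from W2

Alternating search from W2 reaches jobs: {J1}.
Every reachable job is already matched in M, and following those matched edges back to workers exposes no further unvisited jobs.
No M-augmenting path from W2 exists.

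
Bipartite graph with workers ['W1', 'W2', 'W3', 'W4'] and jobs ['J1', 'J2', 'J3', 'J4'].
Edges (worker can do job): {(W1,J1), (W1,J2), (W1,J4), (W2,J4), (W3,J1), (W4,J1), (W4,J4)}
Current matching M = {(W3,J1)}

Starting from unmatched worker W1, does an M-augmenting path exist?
Yes: W1 → J4

An M-augmenting path alternates non-matching / matching edges, starting and ending at unmatched vertices.
Path: W1 → J4
(J4 is unmatched in M, so the path is augmenting.)
Flipping edges along this path would increase |M| from 1 to 2.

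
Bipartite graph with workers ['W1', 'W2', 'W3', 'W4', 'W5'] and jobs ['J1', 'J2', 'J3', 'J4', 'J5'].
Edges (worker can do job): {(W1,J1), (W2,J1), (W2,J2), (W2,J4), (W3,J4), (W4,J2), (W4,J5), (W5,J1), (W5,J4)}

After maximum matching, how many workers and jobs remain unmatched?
Unmatched: 1 workers, 1 jobs

Maximum matching size: 4
Workers: 5 total, 4 matched, 1 unmatched
Jobs: 5 total, 4 matched, 1 unmatched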